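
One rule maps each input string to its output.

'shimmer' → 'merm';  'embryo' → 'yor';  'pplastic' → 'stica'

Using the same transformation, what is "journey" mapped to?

In each case the input is transformed by: delete the first 3 characters, then move the first character to the end.
Working it through for "journey": intermediate "rney", final "neyr".

neyr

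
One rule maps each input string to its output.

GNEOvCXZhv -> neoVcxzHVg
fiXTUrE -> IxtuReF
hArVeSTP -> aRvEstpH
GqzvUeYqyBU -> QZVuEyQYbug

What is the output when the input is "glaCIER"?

Rule — move the first character to the end, then flip the case of every letter.
Starting from "glaCIER": after the first operation, "laCIERg"; after the second, "LAcierG".

LAcierG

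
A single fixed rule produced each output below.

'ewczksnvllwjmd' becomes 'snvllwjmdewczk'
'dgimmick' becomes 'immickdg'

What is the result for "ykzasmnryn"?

What's happening: swap the front and back halves of the string, then move the last 2 characters to the front (rotate right by 2).
"ykzasmnryn" → "mnrynykzas" → "asmnrynykz".

asmnrynykz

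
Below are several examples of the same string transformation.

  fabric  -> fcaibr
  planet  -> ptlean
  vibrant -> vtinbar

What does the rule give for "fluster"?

What's happening: take characters alternately from the front and the back (1st, last, 2nd, 2nd-last, ...).
On "fluster" that produces "frleuts".

frleuts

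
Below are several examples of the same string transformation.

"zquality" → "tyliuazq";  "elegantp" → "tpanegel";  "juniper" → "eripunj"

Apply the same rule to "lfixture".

What's happening: reverse the string, then swap each adjacent pair of characters (1↔2, 3↔4, ...).
Applying both steps to "lfixture": "erutxifl", then "retuixlf".
(Check on "elegantp": → "ptnagele" → "tpanegel" ✓)

retuixlf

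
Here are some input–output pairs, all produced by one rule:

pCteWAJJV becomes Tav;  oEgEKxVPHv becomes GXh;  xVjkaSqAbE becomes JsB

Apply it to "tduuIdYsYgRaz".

Looking at the pairs, the operation is to flip the case of every letter, then keep one character in every 3, starting at position 3 (positions 3rd, 6th, 9th, ...).
"tduuIdYsYgRaz" → "TDUUiDySyGrAZ" → "UDyA".
(Check on "xVjkaSqAbE": → "XvJKAsQaBe" → "JsB" ✓)

UDyA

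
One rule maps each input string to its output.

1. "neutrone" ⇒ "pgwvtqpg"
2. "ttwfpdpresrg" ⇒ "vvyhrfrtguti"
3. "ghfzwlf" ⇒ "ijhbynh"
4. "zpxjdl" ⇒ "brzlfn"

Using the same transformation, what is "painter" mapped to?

rckpvgt

Each output is the input with this applied: shift every letter 2 places forward in the alphabet (wrapping around).
Doing the same to "painter": "rckpvgt".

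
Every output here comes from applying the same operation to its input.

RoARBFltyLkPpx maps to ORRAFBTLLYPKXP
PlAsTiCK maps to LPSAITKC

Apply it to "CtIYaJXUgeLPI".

TCYIJAUXEGPLI

The transformation: swap each adjacent pair of characters (1↔2, 3↔4, ...), then convert every letter to uppercase.
Working it through for "CtIYaJXUgeLPI": intermediate "tCYIJaUXegPLI", final "TCYIJAUXEGPLI".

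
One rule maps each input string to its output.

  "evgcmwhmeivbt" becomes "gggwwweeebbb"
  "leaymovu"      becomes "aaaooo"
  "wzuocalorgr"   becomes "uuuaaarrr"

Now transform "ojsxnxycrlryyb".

sssxxxrrryyy

Looking at the pairs, the operation is to keep one character in every 3, starting at position 3 (positions 3rd, 6th, 9th, ...), then repeat every character 3 times.
"ojsxnxycrlryyb" → "sssxxxrrryyy".
(Check on "wzuocalorgr": → "uar" → "uuuaaarrr" ✓)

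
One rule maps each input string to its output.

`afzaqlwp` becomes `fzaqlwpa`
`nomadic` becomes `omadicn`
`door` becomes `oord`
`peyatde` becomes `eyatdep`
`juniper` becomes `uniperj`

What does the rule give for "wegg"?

The transformation: move the first character to the end.
"wegg" → "eggw".

eggw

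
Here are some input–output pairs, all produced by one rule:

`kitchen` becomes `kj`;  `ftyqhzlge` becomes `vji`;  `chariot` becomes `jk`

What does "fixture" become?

kw

Rule — shift every letter 2 places forward in the alphabet (wrapping around), then keep one character in every 3, starting at position 2 (positions 2nd, 5th, 8th, ...).
Starting from "fixture": after the first operation, "hkzvwtg"; after the second, "kw".
(Check on "kitchen": → "mkvejgp" → "kj" ✓)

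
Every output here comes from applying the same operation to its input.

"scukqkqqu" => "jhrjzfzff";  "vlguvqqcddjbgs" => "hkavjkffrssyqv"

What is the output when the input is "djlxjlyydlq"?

Rule — move the last character to the front, then shift every letter 11 places backward in the alphabet (wrapping around).
For "djlxjlyydlq" the result is "fsyamyannsa".

fsyamyannsa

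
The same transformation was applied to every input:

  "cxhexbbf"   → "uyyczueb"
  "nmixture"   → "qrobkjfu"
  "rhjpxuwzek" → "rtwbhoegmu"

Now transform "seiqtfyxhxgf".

vueudcpbfnqc

The transformation: shift every letter 3 places backward in the alphabet (wrapping around), then swap the front and back halves of the string.
"seiqtfyxhxgf" → "pbfnqcvueudc" → "vueudcpbfnqc".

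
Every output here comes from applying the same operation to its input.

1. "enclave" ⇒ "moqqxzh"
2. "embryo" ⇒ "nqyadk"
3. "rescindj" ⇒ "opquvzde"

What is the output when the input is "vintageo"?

mqsuzafh

In each case the input is transformed by: sort the characters into alphabetical order, then shift every letter 12 places forward in the alphabet (wrapping around).
Working it through for "vintageo": intermediate "aeginotv", final "mqsuzafh".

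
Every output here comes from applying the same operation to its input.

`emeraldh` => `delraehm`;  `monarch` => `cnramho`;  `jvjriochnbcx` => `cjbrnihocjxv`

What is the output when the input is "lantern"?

rnetlna

The rule is to take characters alternately from the front and the back (1st, last, 2nd, 2nd-last, ...), then move the first 3 characters to the end (rotate left by 3).
On "lantern": the first step gives "lnarnet", and the second then gives "rnetlna".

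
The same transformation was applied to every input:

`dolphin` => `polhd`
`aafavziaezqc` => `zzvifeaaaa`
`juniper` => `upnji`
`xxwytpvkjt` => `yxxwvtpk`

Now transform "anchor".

nhca

Each output is the input with this applied: delete the last 2 characters, then sort the characters into reverse alphabetical order.
Working it through for "anchor": intermediate "anch", final "nhca".
(Check on "xxwytpvkjt": → "xxwytpvk" → "yxxwvtpk" ✓)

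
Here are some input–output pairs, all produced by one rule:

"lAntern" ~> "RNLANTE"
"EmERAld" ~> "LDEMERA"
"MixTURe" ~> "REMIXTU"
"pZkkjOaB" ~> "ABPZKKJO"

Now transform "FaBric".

ICFABR

Looking at the pairs, the operation is to move the last 2 characters to the front (rotate right by 2), then convert every letter to uppercase.
"FaBric" → "icFaBr" → "ICFABR".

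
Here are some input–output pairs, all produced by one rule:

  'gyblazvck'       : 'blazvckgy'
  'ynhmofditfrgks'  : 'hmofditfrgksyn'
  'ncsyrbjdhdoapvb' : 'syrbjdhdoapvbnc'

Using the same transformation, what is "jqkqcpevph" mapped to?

What's happening: move the first 2 characters to the end (rotate left by 2).
"jqkqcpevph" → "kqcpevphjq".

kqcpevphjq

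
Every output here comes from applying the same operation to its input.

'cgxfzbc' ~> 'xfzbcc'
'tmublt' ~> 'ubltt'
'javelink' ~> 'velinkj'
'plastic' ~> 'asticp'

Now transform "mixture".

Rule — move the first character to the end, then delete the first character.
"mixture" → "ixturem" → "xturem".

xturem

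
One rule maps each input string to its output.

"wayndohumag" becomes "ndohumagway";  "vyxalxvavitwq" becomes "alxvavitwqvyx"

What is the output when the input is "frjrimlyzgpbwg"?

rimlyzgpbwgfrj

What's happening: move the first 3 characters to the end (rotate left by 3).
So "frjrimlyzgpbwg" becomes "rimlyzgpbwgfrj".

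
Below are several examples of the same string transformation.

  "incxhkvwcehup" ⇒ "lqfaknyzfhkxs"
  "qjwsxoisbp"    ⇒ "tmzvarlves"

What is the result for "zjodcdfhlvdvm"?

cmrgfgikoygyp

Rule — shift every letter 3 places forward in the alphabet (wrapping around).
So "zjodcdfhlvdvm" becomes "cmrgfgikoygyp".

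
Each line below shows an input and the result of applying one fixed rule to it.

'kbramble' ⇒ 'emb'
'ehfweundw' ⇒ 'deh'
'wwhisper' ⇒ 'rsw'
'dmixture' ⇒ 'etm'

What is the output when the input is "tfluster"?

What's happening: keep one character in every 3, starting at position 2 (positions 2nd, 5th, 8th, ...), then reverse the string.
Starting from "tfluster": after the first operation, "fsr"; after the second, "rsf".

rsf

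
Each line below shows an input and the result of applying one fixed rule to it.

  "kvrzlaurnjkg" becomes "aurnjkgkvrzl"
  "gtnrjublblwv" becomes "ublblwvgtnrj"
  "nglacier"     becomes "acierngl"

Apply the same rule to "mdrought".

The transformation: move the last character to the front, then swap the front and back halves of the string.
On "mdrought" that produces "oughtmdr".

oughtmdr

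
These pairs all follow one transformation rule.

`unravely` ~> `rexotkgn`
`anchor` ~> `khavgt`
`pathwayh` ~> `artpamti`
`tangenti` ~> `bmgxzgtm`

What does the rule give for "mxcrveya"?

Each output is the input with this applied: shift every letter 7 places backward in the alphabet (wrapping around), then reverse the string.
Starting from "mxcrveya": after the first operation, "fqvkoxrt"; after the second, "trxokvqf".

trxokvqf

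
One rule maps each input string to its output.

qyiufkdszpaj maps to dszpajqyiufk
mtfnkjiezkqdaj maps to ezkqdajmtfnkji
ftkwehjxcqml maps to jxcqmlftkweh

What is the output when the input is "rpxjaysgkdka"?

sgkdkarpxjay

Each output is the input with this applied: swap the front and back halves of the string.
So "rpxjaysgkdka" becomes "sgkdkarpxjay".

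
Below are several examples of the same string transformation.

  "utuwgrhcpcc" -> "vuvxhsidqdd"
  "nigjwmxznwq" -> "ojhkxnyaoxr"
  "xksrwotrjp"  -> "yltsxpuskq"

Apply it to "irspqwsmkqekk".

The rule is to shift every letter 1 place forward in the alphabet (wrapping around).
Applying that to "irspqwsmkqekk" gives "jstqrxtnlrfll".

jstqrxtnlrfll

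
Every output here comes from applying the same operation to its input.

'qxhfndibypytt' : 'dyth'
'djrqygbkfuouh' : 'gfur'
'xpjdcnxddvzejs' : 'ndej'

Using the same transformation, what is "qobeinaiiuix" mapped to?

nixb

The pattern: keep one character in every 3, starting at position 3 (positions 3rd, 6th, 9th, ...), then move the first character to the end.
So "qobeinaiiuix" becomes "nixb".
(Check on "xpjdcnxddvzejs": → "jnde" → "ndej" ✓)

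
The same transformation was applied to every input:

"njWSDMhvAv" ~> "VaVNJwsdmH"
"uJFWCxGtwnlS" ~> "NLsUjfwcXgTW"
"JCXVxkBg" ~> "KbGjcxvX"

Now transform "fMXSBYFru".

In each case the input is transformed by: flip the case of every letter, then move the last 3 characters to the front (rotate right by 3).
Working it through for "fMXSBYFru": intermediate "FmxsbyfRU", final "fRUFmxsby".

fRUFmxsby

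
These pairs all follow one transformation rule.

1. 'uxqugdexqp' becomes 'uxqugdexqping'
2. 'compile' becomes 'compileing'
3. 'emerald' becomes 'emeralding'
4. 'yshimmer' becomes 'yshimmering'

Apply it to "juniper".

junipering

Rule — append "ing".
Applying that to "juniper" gives "junipering".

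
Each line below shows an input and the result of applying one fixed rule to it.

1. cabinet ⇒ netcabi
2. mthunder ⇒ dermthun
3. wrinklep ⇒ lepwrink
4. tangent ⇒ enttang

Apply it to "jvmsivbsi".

Rule — move the last 3 characters to the front (rotate right by 3).
So "jvmsivbsi" becomes "bsijvmsiv".

bsijvmsiv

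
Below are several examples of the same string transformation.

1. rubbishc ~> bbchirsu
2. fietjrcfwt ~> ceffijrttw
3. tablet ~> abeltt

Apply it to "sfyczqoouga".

acfgooqsuyz

In each case the input is transformed by: sort the characters into alphabetical order.
Doing the same to "sfyczqoouga": "acfgooqsuyz".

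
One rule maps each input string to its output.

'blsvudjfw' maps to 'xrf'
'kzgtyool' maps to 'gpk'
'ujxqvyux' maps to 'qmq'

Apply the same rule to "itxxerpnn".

etl

Each output is the input with this applied: keep one character in every 3, starting at position 1 (positions 1st, 4th, 7th, ...), then shift every letter 4 places backward in the alphabet (wrapping around).
Applying both steps to "itxxerpnn": "ixp", then "etl".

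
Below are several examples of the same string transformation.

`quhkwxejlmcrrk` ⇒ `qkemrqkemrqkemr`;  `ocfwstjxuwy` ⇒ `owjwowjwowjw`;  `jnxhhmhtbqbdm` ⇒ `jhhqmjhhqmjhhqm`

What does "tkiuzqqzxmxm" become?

tuqmtuqmtuqm

The pattern: keep one character in every 3, starting at position 1 (positions 1st, 4th, 7th, ...), then write the whole string 3 times in a row.
"tkiuzqqzxmxm" → "tuqmtuqmtuqm".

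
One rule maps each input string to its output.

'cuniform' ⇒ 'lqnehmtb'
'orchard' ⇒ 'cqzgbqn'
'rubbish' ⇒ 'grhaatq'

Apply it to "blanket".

sdjmzka

In each case the input is transformed by: reverse the string, then shift every letter 1 place backward in the alphabet (wrapping around).
Starting from "blanket": after the first operation, "teknalb"; after the second, "sdjmzka".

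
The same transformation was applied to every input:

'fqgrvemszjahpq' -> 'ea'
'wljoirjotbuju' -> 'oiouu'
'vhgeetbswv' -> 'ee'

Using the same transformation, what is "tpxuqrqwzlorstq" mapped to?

uo

Rule — keep only the vowels.
On "tpxuqrqwzlorstq" that produces "uo".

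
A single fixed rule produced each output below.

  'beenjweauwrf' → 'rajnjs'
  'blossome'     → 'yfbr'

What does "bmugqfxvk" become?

Looking at the pairs, the operation is to keep every other character starting from the second (positions 2nd, 4th, 6th, ...), then shift every letter 13 places forward in the alphabet (wrapping around) — i.e. ROT13.
Starting from "bmugqfxvk": after the first operation, "mgfv"; after the second, "ztsi".
(Check on "blossome": → "lsoe" → "yfbr" ✓)

ztsi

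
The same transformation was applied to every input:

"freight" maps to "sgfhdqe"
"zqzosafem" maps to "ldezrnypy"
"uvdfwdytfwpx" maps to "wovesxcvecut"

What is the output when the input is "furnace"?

dbzmqte

The rule is to reverse the string, then shift every letter 1 place backward in the alphabet (wrapping around).
"furnace" → "dbzmqte".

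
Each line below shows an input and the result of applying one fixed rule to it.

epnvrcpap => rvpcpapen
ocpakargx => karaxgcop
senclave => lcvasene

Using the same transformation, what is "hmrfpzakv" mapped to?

The pattern: move the first 3 characters to the end (rotate left by 3), then swap each adjacent pair of characters (1↔2, 3↔4, ...).
For "hmrfpzakv", step one produces "fpzakvhmr"; step two turns that into "pfazvkmhr".

pfazvkmhr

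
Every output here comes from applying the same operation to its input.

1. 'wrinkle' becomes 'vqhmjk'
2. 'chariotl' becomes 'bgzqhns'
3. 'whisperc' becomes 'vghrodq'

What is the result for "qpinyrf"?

pohmxq

The rule is to delete the last character, then shift every letter 1 place backward in the alphabet (wrapping around).
Starting from "qpinyrf": after the first operation, "qpinyr"; after the second, "pohmxq".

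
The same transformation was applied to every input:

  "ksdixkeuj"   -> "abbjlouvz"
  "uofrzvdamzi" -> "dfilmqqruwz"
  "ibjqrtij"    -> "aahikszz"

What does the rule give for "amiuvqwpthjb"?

adghklmnrsyz

Rule — shift every letter 9 places backward in the alphabet (wrapping around), then sort the characters into alphabetical order.
On "amiuvqwpthjb": the first step gives "rdzlmhngkyas", and the second then gives "adghklmnrsyz".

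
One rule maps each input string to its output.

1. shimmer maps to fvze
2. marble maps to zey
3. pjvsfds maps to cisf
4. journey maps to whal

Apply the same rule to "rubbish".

In each case the input is transformed by: shift every letter 13 places forward in the alphabet (wrapping around) — i.e. ROT13, then keep every other character starting from the first (positions 1st, 3rd, 5th, ...).
Working it through for "rubbish": intermediate "ehoovfu", final "eovu".

eovu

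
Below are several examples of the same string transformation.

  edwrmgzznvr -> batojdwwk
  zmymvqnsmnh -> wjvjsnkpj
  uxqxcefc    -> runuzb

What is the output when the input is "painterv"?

The rule is to shift every letter 3 places backward in the alphabet (wrapping around), then delete the last 2 characters.
Working it through for "painterv": intermediate "mxfkqbos", final "mxfkqb".

mxfkqb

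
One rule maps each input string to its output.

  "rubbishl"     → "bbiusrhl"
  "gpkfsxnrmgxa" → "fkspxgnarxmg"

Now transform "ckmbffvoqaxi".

bmfkfcvioxqa

In each case the input is transformed by: move the first 3 characters to the end (rotate left by 3), then take characters alternately from the front and the back (1st, last, 2nd, 2nd-last, ...).
Starting from "ckmbffvoqaxi": after the first operation, "bffvoqaxickm"; after the second, "bmfkfcvioxqa".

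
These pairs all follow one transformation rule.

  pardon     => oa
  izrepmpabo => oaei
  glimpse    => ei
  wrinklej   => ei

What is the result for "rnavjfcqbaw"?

In each case the input is transformed by: reverse the string, then keep only the vowels.
For "rnavjfcqbaw", step one produces "wabqcfjvanr"; step two turns that into "aa".

aa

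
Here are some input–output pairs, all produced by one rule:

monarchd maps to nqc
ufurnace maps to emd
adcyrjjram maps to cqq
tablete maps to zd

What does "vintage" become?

hz

In each case the input is transformed by: keep one character in every 3, starting at position 2 (positions 2nd, 5th, 8th, ...), then shift every letter 1 place backward in the alphabet (wrapping around).
For "vintage" the result is "hz".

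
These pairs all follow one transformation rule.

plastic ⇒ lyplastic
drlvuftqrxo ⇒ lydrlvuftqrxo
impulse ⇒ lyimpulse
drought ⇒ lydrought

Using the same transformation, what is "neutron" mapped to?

What's happening: prepend "ly".
Doing the same to "neutron": "lyneutron".

lyneutron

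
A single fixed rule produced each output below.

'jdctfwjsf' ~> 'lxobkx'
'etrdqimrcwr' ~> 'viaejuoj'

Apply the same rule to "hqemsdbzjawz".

ekvtrbsor

Rule — shift every letter 8 places backward in the alphabet (wrapping around), then delete the first 3 characters.
Starting from "hqemsdbzjawz": after the first operation, "ziwekvtrbsor"; after the second, "ekvtrbsor".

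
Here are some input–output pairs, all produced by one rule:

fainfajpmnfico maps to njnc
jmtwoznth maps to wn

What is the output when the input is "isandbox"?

no

The pattern: keep one character in every 3, starting at position 1 (positions 1st, 4th, 7th, ...), then delete the first character.
Applying both steps to "isandbox": "ino", then "no".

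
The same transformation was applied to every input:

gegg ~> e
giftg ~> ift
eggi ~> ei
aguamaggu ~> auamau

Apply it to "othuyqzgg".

Rule — remove every "g".
So "othuyqzgg" becomes "othuyqz".

othuyqz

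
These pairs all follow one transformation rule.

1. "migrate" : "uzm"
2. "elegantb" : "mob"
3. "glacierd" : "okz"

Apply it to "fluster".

naz

The rule is to keep one character in every 3, starting at position 1 (positions 1st, 4th, 7th, ...), then shift every letter 8 places forward in the alphabet (wrapping around).
For "fluster", step one produces "fsr"; step two turns that into "naz".
(Check on "elegantb": → "egt" → "mob" ✓)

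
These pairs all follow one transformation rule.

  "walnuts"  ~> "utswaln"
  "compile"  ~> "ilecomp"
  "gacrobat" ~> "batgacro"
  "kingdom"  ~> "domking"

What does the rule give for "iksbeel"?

Rule — move the last 3 characters to the front (rotate right by 3).
Doing the same to "iksbeel": "eeliksb".

eeliksb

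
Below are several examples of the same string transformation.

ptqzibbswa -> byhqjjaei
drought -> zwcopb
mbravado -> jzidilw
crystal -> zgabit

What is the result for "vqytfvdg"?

What's happening: shift every letter 8 places forward in the alphabet (wrapping around), then delete the first character.
Starting from "vqytfvdg": after the first operation, "dygbndlo"; after the second, "ygbndlo".

ygbndlo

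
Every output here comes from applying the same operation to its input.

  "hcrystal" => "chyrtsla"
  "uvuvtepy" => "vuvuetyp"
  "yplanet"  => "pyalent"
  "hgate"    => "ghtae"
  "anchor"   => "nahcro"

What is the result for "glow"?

lgwo

The pattern: swap each adjacent pair of characters (1↔2, 3↔4, ...).
Doing the same to "glow": "lgwo".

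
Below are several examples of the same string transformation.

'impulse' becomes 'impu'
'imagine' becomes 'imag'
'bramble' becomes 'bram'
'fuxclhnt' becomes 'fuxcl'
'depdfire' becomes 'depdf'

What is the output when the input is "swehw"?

The rule is to delete the last 3 characters.
Applying that to "swehw" gives "sw".

sw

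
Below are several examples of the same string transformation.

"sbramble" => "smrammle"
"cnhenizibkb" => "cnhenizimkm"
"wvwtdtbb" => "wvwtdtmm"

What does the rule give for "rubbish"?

In each case the input is transformed by: replace every "b" with "m".
For "rubbish" the result is "rummish".

rummish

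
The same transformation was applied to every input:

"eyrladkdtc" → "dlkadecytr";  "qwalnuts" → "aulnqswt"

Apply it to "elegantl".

engaellt

The transformation: take characters alternately from the front and the back (1st, last, 2nd, 2nd-last, ...), then swap the front and back halves of the string.
Applying both steps to "elegantl": "elltenga", then "engaellt".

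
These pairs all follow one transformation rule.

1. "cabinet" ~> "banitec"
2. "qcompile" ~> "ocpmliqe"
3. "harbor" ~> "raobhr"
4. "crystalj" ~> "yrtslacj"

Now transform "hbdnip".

Each output is the input with this applied: move the first character to the end, then swap each adjacent pair of characters (1↔2, 3↔4, ...).
"hbdnip" → "bdniph" → "dbinhp".

dbinhp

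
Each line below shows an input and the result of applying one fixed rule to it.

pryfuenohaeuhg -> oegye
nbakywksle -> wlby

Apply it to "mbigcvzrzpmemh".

The rule is to swap the front and back halves of the string, then keep one character in every 3, starting at position 1 (positions 1st, 4th, 7th, ...).
On "mbigcvzrzpmemh": the first step gives "rzpmemhmbigcvz", and the second then gives "rmhiv".

rmhiv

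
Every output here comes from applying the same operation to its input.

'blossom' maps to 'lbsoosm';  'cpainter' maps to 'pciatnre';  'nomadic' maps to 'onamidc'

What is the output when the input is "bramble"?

rbmalbe

In each case the input is transformed by: swap each adjacent pair of characters (1↔2, 3↔4, ...).
For "bramble" the result is "rbmalbe".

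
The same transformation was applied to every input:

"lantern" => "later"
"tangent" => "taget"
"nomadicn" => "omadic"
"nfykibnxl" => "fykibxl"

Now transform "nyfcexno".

Each output is the input with this applied: remove every "n".
On "nyfcexno" that produces "yfcexo".

yfcexo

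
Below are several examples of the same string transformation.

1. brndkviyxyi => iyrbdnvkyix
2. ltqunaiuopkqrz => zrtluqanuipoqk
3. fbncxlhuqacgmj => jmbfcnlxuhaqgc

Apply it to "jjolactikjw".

The transformation: move the last 2 characters to the front (rotate right by 2), then swap each adjacent pair of characters (1↔2, 3↔4, ...).
For "jjolactikjw", step one produces "jwjjolactik"; step two turns that into "wjjjlocaitk".

wjjjlocaitk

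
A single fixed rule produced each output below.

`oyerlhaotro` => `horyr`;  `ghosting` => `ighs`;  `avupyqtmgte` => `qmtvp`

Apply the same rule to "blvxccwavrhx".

Rule — keep every other character starting from the second (positions 2nd, 4th, 6th, ...), then move the first 2 characters to the end (rotate left by 2).
For "blvxccwavrhx", step one produces "lxcarx"; step two turns that into "carxlx".
(Check on "avupyqtmgte": → "vpqmt" → "qmtvp" ✓)

carxlx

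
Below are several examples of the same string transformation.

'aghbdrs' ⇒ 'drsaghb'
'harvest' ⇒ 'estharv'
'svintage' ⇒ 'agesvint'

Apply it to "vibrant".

Rule — move the last 3 characters to the front (rotate right by 3).
Doing the same to "vibrant": "antvibr".

antvibr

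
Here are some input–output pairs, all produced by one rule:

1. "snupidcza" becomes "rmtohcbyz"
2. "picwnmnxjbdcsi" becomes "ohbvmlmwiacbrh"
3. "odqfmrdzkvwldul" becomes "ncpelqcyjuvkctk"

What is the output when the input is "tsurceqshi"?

srtqbdprgh

The pattern: shift every letter 1 place backward in the alphabet (wrapping around).
On "tsurceqshi" that produces "srtqbdprgh".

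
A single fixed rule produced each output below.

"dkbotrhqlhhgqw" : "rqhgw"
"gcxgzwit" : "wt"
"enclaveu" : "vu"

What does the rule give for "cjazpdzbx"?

Looking at the pairs, the operation is to keep every other character starting from the second (positions 2nd, 4th, 6th, ...), then delete the first 2 characters.
Doing the same to "cjazpdzbx": "db".
(Check on "dkbotrhqlhhgqw": → "korqhgw" → "rqhgw" ✓)

db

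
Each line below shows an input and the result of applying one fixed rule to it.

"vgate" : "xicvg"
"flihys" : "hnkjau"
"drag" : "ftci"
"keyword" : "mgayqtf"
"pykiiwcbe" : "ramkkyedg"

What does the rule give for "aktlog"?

cmvnqi

Rule — shift every letter 2 places forward in the alphabet (wrapping around).
For "aktlog" the result is "cmvnqi".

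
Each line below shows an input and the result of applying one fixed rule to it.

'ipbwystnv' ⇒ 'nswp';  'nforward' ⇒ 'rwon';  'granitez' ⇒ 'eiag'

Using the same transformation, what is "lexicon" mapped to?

Rule — reverse the string, then keep every other character starting from the second (positions 2nd, 4th, 6th, ...).
Working it through for "lexicon": intermediate "nocixel", final "oie".
(Check on "ipbwystnv": → "vntsywbpi" → "nswp" ✓)

oie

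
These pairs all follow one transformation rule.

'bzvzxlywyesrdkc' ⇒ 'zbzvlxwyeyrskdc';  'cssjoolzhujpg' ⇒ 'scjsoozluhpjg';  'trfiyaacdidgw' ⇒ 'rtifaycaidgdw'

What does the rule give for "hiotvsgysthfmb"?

ihtosvygtsfhbm

Each output is the input with this applied: swap each adjacent pair of characters (1↔2, 3↔4, ...).
So "hiotvsgysthfmb" becomes "ihtosvygtsfhbm".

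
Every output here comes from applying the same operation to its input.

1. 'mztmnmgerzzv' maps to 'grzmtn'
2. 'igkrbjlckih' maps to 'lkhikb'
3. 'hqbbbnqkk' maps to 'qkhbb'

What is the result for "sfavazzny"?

zysaa

Looking at the pairs, the operation is to keep every other character starting from the first (positions 1st, 3rd, 5th, ...), then move the first 3 characters to the end (rotate left by 3).
"sfavazzny" → "saazy" → "zysaa".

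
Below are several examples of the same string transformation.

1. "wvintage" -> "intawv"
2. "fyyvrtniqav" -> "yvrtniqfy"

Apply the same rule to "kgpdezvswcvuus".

pdezvswcvukg

Looking at the pairs, the operation is to delete the last 2 characters, then move the first 2 characters to the end (rotate left by 2).
So "kgpdezvswcvuus" becomes "pdezvswcvukg".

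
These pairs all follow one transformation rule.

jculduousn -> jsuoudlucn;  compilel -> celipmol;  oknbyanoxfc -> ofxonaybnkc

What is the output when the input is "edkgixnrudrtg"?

Rule — swap the first and last characters, then reverse the string.
Doing the same to "edkgixnrudrtg": "etrdurnxigkdg".

etrdurnxigkdg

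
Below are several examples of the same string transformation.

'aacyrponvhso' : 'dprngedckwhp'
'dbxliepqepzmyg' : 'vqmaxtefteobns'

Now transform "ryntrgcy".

nncigvrg

The rule is to swap the first and last characters, then shift every letter 11 places backward in the alphabet (wrapping around).
On "ryntrgcy": the first step gives "yyntrgcr", and the second then gives "nncigvrg".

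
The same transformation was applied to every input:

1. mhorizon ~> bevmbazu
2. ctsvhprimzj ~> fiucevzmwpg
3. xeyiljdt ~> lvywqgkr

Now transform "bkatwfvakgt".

ngjsinxtgox

Each output is the input with this applied: shift every letter 13 places forward in the alphabet (wrapping around) — i.e. ROT13, then move the first 2 characters to the end (rotate left by 2).
Working it through for "bkatwfvakgt": intermediate "oxngjsinxtg", final "ngjsinxtgox".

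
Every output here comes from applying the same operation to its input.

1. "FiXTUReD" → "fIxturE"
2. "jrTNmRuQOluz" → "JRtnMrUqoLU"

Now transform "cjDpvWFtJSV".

The rule is to delete the last character, then flip the case of every letter.
Starting from "cjDpvWFtJSV": after the first operation, "cjDpvWFtJS"; after the second, "CJdPVwfTjs".

CJdPVwfTjs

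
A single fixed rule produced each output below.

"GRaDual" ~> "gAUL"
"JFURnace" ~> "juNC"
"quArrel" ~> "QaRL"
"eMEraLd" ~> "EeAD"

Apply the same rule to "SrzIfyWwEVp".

In each case the input is transformed by: keep every other character starting from the first (positions 1st, 3rd, 5th, ...), then flip the case of every letter.
On "SrzIfyWwEVp": the first step gives "SzfWEp", and the second then gives "sZFweP".

sZFweP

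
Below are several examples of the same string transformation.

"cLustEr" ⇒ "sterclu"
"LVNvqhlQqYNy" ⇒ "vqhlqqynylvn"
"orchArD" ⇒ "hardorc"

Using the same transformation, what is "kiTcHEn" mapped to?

chenkit

Each output is the input with this applied: move the first 3 characters to the end (rotate left by 3), then convert every letter to lowercase.
Working it through for "kiTcHEn": intermediate "cHEnkiT", final "chenkit".
(Check on "LVNvqhlQqYNy": → "vqhlQqYNyLVN" → "vqhlqqynylvn" ✓)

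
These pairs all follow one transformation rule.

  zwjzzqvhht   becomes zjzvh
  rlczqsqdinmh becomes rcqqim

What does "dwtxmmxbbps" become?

dtmxbs

The transformation: keep every other character starting from the first (positions 1st, 3rd, 5th, ...).
Doing the same to "dwtxmmxbbps": "dtmxbs".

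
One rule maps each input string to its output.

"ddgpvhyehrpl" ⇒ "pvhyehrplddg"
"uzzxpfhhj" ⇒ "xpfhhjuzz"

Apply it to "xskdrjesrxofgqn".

drjesrxofgqnxsk

What's happening: move the first 3 characters to the end (rotate left by 3).
Doing the same to "xskdrjesrxofgqn": "drjesrxofgqnxsk".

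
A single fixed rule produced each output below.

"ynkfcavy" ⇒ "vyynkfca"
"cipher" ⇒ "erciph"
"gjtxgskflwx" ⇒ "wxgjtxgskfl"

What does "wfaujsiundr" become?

drwfaujsiun

The pattern: move the last 2 characters to the front (rotate right by 2).
Applying that to "wfaujsiundr" gives "drwfaujsiun".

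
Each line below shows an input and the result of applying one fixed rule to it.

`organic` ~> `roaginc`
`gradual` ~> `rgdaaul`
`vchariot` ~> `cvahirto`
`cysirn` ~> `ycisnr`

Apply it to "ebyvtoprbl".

bevyotrplb

Each output is the input with this applied: swap each adjacent pair of characters (1↔2, 3↔4, ...).
So "ebyvtoprbl" becomes "bevyotrplb".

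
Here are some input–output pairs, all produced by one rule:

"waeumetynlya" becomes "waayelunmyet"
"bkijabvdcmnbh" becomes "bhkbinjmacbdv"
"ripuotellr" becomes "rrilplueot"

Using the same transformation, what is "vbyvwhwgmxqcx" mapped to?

Rule — take characters alternately from the front and the back (1st, last, 2nd, 2nd-last, ...).
Doing the same to "vbyvwhwgmxqcx": "vxbcyqvxwmhgw".

vxbcyqvxwmhgw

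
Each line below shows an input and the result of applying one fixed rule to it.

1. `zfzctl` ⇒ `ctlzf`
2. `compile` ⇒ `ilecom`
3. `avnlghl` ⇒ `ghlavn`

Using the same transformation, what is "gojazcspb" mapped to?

Looking at the pairs, the operation is to move the last 3 characters to the front (rotate right by 3), then delete the last character.
Applying both steps to "gojazcspb": "spbgojazc", then "spbgojaz".

spbgojaz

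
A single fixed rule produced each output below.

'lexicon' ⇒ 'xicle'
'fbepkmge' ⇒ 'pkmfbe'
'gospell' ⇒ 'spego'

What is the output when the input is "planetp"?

anepl

The rule is to delete the last 2 characters, then move the last 3 characters to the front (rotate right by 3).
For "planetp", step one produces "plane"; step two turns that into "anepl".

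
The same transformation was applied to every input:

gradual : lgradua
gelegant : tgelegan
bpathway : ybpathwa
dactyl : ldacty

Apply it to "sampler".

rsample

Rule — move the last character to the front.
"sampler" → "rsample".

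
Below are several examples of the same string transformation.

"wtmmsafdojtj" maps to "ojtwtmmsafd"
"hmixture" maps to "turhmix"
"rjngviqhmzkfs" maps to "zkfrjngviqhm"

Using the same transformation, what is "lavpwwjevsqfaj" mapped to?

Each output is the input with this applied: delete the last character, then move the last 3 characters to the front (rotate right by 3).
On "lavpwwjevsqfaj": the first step gives "lavpwwjevsqfa", and the second then gives "qfalavpwwjevs".

qfalavpwwjevs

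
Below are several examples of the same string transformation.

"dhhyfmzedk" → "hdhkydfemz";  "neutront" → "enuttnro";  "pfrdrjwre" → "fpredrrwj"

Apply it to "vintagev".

The rule is to move the first character to the end, then take characters alternately from the front and the back (1st, last, 2nd, 2nd-last, ...).
Working it through for "vintagev": intermediate "intagevv", final "ivnvteag".
(Check on "neutront": → "eutrontn" → "enuttnro" ✓)

ivnvteag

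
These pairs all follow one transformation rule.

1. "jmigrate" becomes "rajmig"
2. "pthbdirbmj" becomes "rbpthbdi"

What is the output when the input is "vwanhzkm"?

hzvwan

Rule — delete the last 2 characters, then move the last 2 characters to the front (rotate right by 2).
Working it through for "vwanhzkm": intermediate "vwanhz", final "hzvwan".
(Check on "jmigrate": → "jmigra" → "rajmig" ✓)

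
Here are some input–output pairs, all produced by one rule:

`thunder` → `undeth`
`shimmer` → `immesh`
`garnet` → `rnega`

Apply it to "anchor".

choan

The pattern: delete the last character, then move the first 2 characters to the end (rotate left by 2).
Applying both steps to "anchor": "ancho", then "choan".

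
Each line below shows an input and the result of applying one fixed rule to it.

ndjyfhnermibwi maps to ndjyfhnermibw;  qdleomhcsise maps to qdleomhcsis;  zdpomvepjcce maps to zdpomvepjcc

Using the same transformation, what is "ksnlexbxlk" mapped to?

What's happening: delete the last character.
On "ksnlexbxlk" that produces "ksnlexbxl".

ksnlexbxl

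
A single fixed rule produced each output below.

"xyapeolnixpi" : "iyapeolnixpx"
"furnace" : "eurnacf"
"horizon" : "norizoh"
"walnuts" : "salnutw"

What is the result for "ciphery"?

In each case the input is transformed by: swap the first and last characters.
Applying that to "ciphery" gives "yipherc".

yipherc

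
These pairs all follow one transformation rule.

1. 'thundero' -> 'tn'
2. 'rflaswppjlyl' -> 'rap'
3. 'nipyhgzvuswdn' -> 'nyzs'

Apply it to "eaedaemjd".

In each case the input is transformed by: keep one character in every 3, starting at position 1 (positions 1st, 4th, 7th, ...), then delete the last character.
For "eaedaemjd", step one produces "edm"; step two turns that into "ed".

ed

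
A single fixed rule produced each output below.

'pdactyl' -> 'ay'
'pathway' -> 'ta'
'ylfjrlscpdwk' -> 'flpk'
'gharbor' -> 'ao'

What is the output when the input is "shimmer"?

The pattern: keep one character in every 3, starting at position 3 (positions 3rd, 6th, 9th, ...).
For "shimmer" the result is "ie".

ie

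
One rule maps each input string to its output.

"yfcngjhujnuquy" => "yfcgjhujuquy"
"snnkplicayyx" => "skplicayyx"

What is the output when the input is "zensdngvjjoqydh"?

zesdgvjjoqydh

Looking at the pairs, the operation is to remove every "n".
Doing the same to "zensdngvjjoqydh": "zesdgvjjoqydh".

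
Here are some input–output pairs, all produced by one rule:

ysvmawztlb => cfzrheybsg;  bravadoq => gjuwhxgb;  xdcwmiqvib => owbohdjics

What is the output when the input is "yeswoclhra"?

irnxgekycu

Rule — shift every letter 6 places forward in the alphabet (wrapping around), then swap the front and back halves of the string.
Working it through for "yeswoclhra": intermediate "ekycuirnxg", final "irnxgekycu".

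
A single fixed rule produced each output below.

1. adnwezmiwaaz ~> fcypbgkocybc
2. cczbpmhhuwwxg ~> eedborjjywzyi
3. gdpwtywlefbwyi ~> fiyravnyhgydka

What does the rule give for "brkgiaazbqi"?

tdimckbcsdk

Rule — swap each adjacent pair of characters (1↔2, 3↔4, ...), then shift every letter 2 places forward in the alphabet (wrapping around).
Doing the same to "brkgiaazbqi": "tdimckbcsdk".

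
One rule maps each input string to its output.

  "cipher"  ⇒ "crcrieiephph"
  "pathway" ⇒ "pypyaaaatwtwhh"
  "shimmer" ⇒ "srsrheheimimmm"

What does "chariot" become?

What's happening: double every character, then take characters alternately from the front and the back (1st, last, 2nd, 2nd-last, ...).
"chariot" → "cchhaarriioott" → "ctcthohoaiairr".

ctcthohoaiairr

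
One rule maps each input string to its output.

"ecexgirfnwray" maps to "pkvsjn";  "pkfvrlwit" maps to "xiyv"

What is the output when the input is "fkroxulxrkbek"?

The rule is to keep every other character starting from the second (positions 2nd, 4th, 6th, ...), then shift every letter 13 places forward in the alphabet (wrapping around) — i.e. ROT13.
Starting from "fkroxulxrkbek": after the first operation, "kouxke"; after the second, "xbhkxr".

xbhkxr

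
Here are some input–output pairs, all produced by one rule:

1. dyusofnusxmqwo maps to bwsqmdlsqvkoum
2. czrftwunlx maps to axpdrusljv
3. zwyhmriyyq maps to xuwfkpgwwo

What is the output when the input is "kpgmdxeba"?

inekbvczy

The rule is to shift every letter 2 places backward in the alphabet (wrapping around).
For "kpgmdxeba" the result is "inekbvczy".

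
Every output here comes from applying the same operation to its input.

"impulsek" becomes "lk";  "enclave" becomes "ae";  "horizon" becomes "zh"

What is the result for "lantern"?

Rule — move the first 2 characters to the end (rotate left by 2), then keep one character in every 3, starting at position 3 (positions 3rd, 6th, 9th, ...).
Applying that to "lantern" gives "el".

el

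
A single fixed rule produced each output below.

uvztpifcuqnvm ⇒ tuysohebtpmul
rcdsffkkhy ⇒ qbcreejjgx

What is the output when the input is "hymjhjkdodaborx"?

gxligijcnczanqw

Rule — shift every letter 1 place backward in the alphabet (wrapping around).
Doing the same to "hymjhjkdodaborx": "gxligijcnczanqw".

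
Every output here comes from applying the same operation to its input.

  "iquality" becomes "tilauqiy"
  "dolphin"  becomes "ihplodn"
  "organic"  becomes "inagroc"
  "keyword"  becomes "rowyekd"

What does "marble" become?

lbrame

Rule — reverse the string, then move the first character to the end.
Starting from "marble": after the first operation, "elbram"; after the second, "lbrame".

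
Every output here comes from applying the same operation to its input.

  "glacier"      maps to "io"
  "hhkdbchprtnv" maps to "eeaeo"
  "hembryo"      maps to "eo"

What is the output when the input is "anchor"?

eo

The transformation: shift every letter 3 places backward in the alphabet (wrapping around), then keep only the vowels.
Starting from "anchor": after the first operation, "xkzelo"; after the second, "eo".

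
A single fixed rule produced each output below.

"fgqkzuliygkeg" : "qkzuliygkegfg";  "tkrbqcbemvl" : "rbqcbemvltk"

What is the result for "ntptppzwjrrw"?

ptppzwjrrwnt

Each output is the input with this applied: move the first 2 characters to the end (rotate left by 2).
On "ntptppzwjrrw" that produces "ptppzwjrrwnt".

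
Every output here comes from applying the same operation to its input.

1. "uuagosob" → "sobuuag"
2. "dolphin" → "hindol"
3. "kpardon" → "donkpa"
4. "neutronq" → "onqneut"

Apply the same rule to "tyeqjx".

Rule — move the last 3 characters to the front (rotate right by 3), then delete the last character.
Starting from "tyeqjx": after the first operation, "qjxtye"; after the second, "qjxty".
(Check on "kpardon": → "donkpar" → "donkpa" ✓)

qjxty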